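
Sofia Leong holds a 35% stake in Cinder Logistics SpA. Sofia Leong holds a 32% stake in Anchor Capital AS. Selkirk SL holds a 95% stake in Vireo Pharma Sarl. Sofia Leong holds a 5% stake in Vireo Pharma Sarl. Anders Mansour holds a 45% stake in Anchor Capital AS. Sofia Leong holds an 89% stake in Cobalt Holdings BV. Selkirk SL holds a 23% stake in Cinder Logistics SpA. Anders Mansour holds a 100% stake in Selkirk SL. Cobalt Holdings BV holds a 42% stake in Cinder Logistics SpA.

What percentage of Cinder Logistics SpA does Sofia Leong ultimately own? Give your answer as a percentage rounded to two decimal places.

72.38%

Sofia reaches Cinder along 2 paths.
Via Cobalt: 89% × 42% = 37.38%.
Direct stake: 35% = 35%.
Total: 37.38% + 35% = 72.38%.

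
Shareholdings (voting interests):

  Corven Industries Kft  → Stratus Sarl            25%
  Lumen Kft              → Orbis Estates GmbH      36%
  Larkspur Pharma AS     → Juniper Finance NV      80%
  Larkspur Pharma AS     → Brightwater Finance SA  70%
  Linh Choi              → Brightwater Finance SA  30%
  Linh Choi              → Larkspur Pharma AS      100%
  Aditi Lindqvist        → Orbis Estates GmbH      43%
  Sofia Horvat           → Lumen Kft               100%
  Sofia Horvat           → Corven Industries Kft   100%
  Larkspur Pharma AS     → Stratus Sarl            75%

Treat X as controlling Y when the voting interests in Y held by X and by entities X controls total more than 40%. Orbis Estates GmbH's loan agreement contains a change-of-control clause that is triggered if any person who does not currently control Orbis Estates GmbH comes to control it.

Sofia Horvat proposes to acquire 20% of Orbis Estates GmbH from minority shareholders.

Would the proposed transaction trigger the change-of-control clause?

Yes

The purchase changes only Sofia's holdings, so Sofia is the only person who could newly come to control Orbis.
Sofia holds 100% of Corven, so Sofia controls Corven.
Sofia holds 100% of Lumen, so Sofia controls Lumen.
In Orbis, Sofia's side holds only 36%, not > 40%.
So before the transaction, Sofia does not control Orbis.
After the purchase, Sofia holds 20% of Orbis directly.
Lumen and Sofia together hold 36% + 20% = 56% of Orbis, so Sofia controls Orbis.
Sofia did not control Orbis before and does after, so the clause is triggered.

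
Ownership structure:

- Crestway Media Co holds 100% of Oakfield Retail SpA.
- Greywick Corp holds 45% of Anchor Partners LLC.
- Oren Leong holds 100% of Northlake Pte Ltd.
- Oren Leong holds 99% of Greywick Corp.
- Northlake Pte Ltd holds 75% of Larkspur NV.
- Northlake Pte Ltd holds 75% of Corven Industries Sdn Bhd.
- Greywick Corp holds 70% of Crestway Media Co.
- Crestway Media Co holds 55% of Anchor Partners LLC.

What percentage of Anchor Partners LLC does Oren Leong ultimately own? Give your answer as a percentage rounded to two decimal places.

82.67%

Oren reaches Anchor along 2 paths.
Via Greywick: 99% × 45% = 44.55%.
Via Greywick → Crestway: 99% × 70% × 55% = 38.115%.
Total: 44.55% + 38.115% = 82.665%.
Rounded: 82.67%.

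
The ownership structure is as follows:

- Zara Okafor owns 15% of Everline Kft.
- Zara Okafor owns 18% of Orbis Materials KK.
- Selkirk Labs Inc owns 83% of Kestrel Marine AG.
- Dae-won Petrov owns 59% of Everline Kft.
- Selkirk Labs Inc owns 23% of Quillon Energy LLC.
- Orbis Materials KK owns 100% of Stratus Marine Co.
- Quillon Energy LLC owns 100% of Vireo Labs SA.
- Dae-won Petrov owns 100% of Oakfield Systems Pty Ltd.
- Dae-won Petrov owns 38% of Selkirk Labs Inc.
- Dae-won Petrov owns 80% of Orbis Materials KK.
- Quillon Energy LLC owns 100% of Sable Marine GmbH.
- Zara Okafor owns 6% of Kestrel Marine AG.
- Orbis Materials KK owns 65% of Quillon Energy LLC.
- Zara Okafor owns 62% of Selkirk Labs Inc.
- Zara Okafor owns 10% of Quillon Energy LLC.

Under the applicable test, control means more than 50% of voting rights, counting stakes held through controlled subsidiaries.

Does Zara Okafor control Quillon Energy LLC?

No

Zara holds 62% of Selkirk, so Zara controls Selkirk.
Selkirk and Zara together hold 83% + 6% = 89% of Kestrel, so Zara controls Kestrel.
In Quillon, Zara's side holds only 10% + 23% = 33%, not > 50%.
So Zara does not control Quillon.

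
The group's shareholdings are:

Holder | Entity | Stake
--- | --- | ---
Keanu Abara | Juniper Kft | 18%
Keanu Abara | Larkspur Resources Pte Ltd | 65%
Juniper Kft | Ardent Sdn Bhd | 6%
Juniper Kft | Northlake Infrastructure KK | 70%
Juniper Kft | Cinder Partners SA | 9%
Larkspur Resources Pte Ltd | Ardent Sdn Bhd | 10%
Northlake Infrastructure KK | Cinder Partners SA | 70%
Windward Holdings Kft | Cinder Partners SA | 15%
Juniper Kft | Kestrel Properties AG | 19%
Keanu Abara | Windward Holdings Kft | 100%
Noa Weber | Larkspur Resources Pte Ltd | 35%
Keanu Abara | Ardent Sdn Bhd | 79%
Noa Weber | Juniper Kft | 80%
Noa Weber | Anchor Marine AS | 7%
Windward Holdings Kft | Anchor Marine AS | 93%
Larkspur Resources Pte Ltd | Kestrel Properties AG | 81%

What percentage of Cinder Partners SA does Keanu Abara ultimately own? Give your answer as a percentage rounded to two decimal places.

Keanu reaches Cinder along 3 paths.
Via Juniper: 18% × 9% = 1.62%.
Via Juniper → Northlake: 18% × 70% × 70% = 8.82%.
Via Windward: 100% × 15% = 15%.
Total: 1.62% + 8.82% + 15% = 25.44%.

25.44%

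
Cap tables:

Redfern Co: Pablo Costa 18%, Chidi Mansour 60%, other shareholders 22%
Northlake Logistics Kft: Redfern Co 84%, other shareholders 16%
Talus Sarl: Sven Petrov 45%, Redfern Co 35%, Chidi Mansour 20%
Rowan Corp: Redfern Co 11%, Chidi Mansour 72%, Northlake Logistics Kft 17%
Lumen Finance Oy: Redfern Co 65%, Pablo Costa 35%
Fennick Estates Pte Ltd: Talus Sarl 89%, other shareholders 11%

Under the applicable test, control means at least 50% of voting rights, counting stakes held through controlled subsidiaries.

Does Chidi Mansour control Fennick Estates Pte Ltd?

Yes

Chidi holds 60% of Redfern, so Chidi controls Redfern.
Redfern and Chidi together hold 35% + 20% = 55% of Talus, so Chidi controls Talus.
Talus holds 89% of Fennick, so Chidi controls Fennick.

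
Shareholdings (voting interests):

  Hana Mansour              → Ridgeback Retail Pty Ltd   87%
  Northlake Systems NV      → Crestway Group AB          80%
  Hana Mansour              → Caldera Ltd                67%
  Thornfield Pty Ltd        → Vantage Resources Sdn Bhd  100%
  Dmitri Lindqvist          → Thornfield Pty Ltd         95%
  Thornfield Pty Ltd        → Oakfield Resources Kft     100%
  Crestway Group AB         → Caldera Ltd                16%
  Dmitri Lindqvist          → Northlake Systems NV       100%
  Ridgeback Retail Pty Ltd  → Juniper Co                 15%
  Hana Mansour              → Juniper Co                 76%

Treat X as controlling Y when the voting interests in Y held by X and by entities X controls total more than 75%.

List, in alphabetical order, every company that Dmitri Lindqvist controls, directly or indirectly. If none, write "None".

Dmitri holds 100% of Northlake, so Dmitri controls Northlake.
Dmitri holds 95% of Thornfield, so Dmitri controls Thornfield.
Thornfield holds 100% of Oakfield, so Dmitri controls Oakfield.
Thornfield holds 100% of Vantage, so Dmitri controls Vantage.
Northlake holds 80% of Crestway, so Dmitri controls Crestway.
No other company's threshold is met.

Crestway Group AB, Northlake Systems NV, Oakfield Resources Kft, Thornfield Pty Ltd, Vantage Resources Sdn Bhd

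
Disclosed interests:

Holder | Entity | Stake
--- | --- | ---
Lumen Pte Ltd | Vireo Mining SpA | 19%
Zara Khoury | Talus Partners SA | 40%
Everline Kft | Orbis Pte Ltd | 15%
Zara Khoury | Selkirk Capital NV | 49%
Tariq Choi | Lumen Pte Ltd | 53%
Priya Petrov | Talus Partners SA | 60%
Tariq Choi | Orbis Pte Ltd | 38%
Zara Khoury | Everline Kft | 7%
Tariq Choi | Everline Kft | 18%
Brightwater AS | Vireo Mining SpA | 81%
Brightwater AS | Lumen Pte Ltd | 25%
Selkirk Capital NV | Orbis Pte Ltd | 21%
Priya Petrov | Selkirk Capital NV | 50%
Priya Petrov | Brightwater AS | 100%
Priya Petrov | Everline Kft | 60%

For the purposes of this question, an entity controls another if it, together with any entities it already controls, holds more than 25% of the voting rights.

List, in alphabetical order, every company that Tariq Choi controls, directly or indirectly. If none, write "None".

Tariq holds 53% of Lumen, so Tariq controls Lumen.
Tariq holds 38% of Orbis, so Tariq controls Orbis.
No other company's threshold is met.

Lumen Pte Ltd, Orbis Pte Ltd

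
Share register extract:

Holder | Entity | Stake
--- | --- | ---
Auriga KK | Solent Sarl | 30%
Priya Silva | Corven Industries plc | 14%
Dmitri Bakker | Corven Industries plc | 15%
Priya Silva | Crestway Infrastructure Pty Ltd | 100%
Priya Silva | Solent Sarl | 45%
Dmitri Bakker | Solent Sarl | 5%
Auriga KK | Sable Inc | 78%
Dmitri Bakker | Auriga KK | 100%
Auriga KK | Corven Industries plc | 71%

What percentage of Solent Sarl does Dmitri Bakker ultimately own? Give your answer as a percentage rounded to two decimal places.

Dmitri reaches Solent along 2 paths.
Via Auriga: 100% × 30% = 30%.
Direct stake: 5% = 5%.
Total: 30% + 5% = 35%.
Rounded: 35.00%.

35.00%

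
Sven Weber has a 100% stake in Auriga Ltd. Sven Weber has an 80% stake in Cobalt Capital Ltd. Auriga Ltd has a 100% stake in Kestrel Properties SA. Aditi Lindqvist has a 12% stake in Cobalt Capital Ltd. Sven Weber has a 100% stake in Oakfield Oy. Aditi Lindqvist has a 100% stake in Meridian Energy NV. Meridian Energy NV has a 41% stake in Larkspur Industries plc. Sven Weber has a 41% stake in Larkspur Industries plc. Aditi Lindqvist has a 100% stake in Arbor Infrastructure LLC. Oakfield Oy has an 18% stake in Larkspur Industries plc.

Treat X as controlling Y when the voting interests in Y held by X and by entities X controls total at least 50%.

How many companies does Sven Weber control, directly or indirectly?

Sven holds 80% of Cobalt, so Sven controls Cobalt.
Sven holds 100% of Oakfield, so Sven controls Oakfield.
Sven holds 100% of Auriga, so Sven controls Auriga.
Sven and Oakfield together hold 41% + 18% = 59% of Larkspur, so Sven controls Larkspur.
Auriga holds 100% of Kestrel, so Sven controls Kestrel.
No other company's threshold is met.
Sven controls 5 companies.

5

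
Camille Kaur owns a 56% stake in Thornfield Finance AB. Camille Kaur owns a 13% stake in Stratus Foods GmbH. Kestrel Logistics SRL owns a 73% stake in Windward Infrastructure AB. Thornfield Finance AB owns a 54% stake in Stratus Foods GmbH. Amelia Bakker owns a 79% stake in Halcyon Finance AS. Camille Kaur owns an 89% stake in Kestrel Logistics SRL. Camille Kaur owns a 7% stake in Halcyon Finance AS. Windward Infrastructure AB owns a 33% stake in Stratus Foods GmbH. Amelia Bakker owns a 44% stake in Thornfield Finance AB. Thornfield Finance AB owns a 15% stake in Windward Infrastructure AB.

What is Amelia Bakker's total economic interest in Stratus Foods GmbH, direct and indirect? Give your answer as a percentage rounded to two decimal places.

25.94%

Amelia reaches Stratus along 2 paths.
Via Thornfield → Windward: 44% × 15% × 33% = 2.178%.
Via Thornfield: 44% × 54% = 23.76%.
Total: 2.178% + 23.76% = 25.938%.
Rounded: 25.94%.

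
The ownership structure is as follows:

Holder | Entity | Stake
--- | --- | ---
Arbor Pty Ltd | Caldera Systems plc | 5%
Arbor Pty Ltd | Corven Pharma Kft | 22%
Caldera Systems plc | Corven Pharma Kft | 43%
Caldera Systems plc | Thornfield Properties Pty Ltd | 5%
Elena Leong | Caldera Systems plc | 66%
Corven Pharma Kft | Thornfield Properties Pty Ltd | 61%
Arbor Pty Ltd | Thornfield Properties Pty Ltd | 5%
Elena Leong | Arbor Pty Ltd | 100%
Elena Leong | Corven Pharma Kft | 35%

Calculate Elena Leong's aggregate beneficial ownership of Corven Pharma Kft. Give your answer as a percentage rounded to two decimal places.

87.53%

Elena reaches Corven along 4 paths.
Via Arbor → Caldera: 100% × 5% × 43% = 2.15%.
Via Caldera: 66% × 43% = 28.38%.
Direct stake: 35% = 35%.
Via Arbor: 100% × 22% = 22%.
Total: 2.15% + 28.38% + 35% + 22% = 87.53%.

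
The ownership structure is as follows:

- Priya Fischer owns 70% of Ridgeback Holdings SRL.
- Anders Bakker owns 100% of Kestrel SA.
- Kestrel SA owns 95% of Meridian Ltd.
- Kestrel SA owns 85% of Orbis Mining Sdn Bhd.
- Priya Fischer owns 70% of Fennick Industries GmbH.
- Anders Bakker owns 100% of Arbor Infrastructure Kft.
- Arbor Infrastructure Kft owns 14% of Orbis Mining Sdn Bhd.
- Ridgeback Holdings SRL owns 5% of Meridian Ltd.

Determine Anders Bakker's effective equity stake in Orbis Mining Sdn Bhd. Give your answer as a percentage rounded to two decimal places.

99.00%

Anders reaches Orbis along 2 paths.
Via Kestrel: 100% × 85% = 85%.
Via Arbor: 100% × 14% = 14%.
Total: 85% + 14% = 99%.
Rounded: 99.00%.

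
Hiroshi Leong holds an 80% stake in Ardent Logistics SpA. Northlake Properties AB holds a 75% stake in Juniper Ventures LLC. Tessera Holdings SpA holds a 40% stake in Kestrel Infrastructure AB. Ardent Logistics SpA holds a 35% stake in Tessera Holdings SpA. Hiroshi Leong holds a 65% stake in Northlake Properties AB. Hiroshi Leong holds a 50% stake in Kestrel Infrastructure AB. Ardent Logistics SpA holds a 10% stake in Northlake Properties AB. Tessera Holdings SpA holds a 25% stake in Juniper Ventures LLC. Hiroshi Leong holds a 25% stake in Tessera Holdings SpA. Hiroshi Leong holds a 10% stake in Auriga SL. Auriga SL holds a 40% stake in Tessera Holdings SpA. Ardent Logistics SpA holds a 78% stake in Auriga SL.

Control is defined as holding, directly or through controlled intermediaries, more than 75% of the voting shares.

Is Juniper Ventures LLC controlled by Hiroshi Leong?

No

Hiroshi holds 80% of Ardent, so Hiroshi controls Ardent.
Ardent and Hiroshi together hold 78% + 10% = 88% of Auriga, so Hiroshi controls Auriga.
Ardent and Hiroshi and Auriga together hold 35% + 25% + 40% = 100% of Tessera, so Hiroshi controls Tessera.
Tessera and Hiroshi together hold 40% + 50% = 90% of Kestrel, so Hiroshi controls Kestrel.
In Juniper, Hiroshi's side holds only 25%, not > 75%.
So Hiroshi does not control Juniper.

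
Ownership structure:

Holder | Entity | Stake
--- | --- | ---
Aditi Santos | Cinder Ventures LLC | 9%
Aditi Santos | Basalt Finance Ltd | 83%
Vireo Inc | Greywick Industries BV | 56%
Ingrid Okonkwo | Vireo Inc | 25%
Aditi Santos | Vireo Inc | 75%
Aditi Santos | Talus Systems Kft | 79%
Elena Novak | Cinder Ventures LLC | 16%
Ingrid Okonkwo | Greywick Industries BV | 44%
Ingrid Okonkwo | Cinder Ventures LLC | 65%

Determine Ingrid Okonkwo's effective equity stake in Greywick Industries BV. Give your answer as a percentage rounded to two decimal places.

Ingrid reaches Greywick along 2 paths.
Via Vireo: 25% × 56% = 14%.
Direct stake: 44% = 44%.
Total: 14% + 44% = 58%.
Rounded: 58.00%.

58.00%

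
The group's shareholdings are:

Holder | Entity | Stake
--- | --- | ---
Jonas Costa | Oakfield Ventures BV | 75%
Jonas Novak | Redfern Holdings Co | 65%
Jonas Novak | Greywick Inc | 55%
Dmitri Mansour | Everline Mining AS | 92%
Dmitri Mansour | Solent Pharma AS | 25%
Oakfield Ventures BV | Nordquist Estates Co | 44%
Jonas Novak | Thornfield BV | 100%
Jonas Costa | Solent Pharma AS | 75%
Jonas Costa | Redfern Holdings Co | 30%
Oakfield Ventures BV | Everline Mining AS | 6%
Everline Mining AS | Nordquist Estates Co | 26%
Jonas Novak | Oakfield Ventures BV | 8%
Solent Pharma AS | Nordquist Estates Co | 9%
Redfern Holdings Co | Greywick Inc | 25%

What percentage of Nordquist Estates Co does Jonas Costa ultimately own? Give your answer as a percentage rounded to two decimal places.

40.92%

Jonas Costa reaches Nordquist along 3 paths.
Via Oakfield → Everline: 75% × 6% × 26% = 1.17%.
Via Oakfield: 75% × 44% = 33%.
Via Solent: 75% × 9% = 6.75%.
Total: 1.17% + 33% + 6.75% = 40.92%.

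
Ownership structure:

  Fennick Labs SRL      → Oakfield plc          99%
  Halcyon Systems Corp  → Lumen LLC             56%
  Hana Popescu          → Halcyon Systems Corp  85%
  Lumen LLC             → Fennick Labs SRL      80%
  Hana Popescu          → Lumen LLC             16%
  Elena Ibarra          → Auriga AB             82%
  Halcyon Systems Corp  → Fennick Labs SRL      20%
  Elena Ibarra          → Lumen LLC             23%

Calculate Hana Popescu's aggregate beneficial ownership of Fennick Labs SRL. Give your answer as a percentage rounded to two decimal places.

67.88%

Hana reaches Fennick along 3 paths.
Via Halcyon: 85% × 20% = 17%.
Via Lumen: 16% × 80% = 12.8%.
Via Halcyon → Lumen: 85% × 56% × 80% = 38.08%.
Total: 17% + 12.8% + 38.08% = 67.88%.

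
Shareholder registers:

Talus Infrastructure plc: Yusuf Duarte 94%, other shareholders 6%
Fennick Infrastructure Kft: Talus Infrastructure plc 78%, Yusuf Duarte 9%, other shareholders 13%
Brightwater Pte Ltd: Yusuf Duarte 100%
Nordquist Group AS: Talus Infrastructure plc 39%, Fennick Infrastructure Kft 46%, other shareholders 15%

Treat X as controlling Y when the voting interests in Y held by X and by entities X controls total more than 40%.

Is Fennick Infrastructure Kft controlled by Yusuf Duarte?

Yusuf holds 94% of Talus, so Yusuf controls Talus.
Talus and Yusuf together hold 78% + 9% = 87% of Fennick, so Yusuf controls Fennick.

Yes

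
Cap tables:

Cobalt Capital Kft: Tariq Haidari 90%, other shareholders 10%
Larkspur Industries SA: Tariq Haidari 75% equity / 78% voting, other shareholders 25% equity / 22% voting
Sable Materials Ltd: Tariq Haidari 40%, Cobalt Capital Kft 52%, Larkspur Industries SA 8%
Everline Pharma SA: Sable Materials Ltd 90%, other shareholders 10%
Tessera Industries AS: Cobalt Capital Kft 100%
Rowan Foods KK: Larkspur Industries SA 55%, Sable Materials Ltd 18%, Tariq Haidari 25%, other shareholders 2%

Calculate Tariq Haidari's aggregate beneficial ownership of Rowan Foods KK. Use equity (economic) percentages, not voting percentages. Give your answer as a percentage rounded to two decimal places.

82.95%

Tariq reaches Rowan along 5 paths.
Via Larkspur: 75% × 55% = 41.25%.
Via Sable: 40% × 18% = 7.2%.
Via Cobalt → Sable: 90% × 52% × 18% = 8.424%.
Via Larkspur → Sable: 75% × 8% × 18% = 1.08%.
Direct stake: 25% = 25%.
Total: 41.25% + 7.2% + 8.424% + 1.08% + 25% = 82.954%.
Rounded: 82.95%.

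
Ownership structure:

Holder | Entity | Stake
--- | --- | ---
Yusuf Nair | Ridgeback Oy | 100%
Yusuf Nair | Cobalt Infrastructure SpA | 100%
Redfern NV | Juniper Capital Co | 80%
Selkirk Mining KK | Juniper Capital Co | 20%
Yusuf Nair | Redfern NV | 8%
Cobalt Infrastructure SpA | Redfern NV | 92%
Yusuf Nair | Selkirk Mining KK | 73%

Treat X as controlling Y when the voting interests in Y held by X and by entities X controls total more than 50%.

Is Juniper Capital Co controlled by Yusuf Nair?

Yusuf holds 73% of Selkirk, so Yusuf controls Selkirk.
Yusuf holds 100% of Cobalt, so Yusuf controls Cobalt.
Cobalt and Yusuf together hold 92% + 8% = 100% of Redfern, so Yusuf controls Redfern.
Selkirk and Redfern together hold 20% + 80% = 100% of Juniper, so Yusuf controls Juniper.

Yes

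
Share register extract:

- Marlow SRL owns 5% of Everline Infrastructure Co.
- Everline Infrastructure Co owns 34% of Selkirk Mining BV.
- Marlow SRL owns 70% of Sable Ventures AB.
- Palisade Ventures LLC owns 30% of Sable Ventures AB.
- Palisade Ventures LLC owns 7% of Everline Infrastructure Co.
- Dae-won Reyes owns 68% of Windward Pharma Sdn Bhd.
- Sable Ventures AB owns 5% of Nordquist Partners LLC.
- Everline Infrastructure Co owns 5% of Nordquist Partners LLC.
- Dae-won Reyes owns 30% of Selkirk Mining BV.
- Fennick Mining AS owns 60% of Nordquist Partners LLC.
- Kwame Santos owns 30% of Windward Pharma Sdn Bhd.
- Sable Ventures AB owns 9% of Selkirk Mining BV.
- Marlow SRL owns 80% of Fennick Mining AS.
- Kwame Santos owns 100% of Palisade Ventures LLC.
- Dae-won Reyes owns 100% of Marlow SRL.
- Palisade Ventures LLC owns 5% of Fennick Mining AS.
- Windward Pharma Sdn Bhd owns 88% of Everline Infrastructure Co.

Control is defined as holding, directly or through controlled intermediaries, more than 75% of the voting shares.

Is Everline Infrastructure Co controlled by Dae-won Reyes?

Dae-won holds 100% of Marlow, so Dae-won controls Marlow.
Marlow holds 80% of Fennick, so Dae-won controls Fennick.
In Everline, Dae-won's side holds only 5%, not > 75%.
So Dae-won does not control Everline.

No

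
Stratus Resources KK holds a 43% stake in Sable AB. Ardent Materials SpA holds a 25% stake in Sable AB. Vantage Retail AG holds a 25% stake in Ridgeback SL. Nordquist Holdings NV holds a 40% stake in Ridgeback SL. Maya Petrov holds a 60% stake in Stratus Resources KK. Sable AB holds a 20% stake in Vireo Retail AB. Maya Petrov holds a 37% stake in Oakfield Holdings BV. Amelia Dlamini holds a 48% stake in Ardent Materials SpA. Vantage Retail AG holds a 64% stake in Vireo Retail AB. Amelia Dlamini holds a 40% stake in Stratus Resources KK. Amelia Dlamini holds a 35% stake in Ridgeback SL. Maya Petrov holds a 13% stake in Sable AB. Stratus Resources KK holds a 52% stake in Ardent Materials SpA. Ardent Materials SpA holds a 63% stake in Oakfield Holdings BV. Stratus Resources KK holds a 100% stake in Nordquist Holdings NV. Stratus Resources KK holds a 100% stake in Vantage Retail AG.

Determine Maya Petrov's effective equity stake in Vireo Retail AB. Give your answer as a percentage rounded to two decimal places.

Maya reaches Vireo along 4 paths.
Via Stratus → Vantage: 60% × 100% × 64% = 38.4%.
Via Sable: 13% × 20% = 2.6%.
Via Stratus → Ardent → Sable: 60% × 52% × 25% × 20% = 1.56%.
Via Stratus → Sable: 60% × 43% × 20% = 5.16%.
Total: 38.4% + 2.6% + 1.56% + 5.16% = 47.72%.

47.72%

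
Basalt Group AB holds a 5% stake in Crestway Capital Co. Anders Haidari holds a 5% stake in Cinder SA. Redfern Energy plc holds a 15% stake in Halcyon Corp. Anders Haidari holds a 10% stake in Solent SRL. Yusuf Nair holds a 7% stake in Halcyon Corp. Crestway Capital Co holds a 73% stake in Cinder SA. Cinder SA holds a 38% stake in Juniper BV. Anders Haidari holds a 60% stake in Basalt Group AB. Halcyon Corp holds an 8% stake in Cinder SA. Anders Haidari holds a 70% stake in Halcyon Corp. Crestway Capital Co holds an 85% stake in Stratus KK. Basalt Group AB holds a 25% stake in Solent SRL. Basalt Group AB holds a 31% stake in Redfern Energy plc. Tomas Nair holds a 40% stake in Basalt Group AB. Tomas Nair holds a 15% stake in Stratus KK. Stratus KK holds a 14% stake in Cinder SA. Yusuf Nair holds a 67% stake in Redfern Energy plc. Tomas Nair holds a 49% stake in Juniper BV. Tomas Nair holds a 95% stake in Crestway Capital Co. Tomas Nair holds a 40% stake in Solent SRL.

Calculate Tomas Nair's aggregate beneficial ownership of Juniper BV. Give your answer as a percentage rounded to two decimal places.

81.15%

Tomas reaches Juniper along 7 paths.
Direct stake: 49% = 49%.
Via Crestway → Cinder: 95% × 73% × 38% = 26.353%.
Via Basalt → Crestway → Cinder: 40% × 5% × 73% × 38% = 0.5548%.
Via Basalt → Redfern → Halcyon → Cinder: 40% × 31% × 15% × 8% × 38% = 0.056544%.
Via Stratus → Cinder: 15% × 14% × 38% = 0.798%.
Via Crestway → Stratus → Cinder: 95% × 85% × 14% × 38% = 4.2959%.
Via Basalt → Crestway → Stratus → Cinder: 40% × 5% × 85% × 14% × 38% = 0.09044%.
Total: 49% + 26.353% + 0.5548% + 0.056544% + 0.798% + 4.2959% + 0.09044% = 81.148684%.
Rounded: 81.15%.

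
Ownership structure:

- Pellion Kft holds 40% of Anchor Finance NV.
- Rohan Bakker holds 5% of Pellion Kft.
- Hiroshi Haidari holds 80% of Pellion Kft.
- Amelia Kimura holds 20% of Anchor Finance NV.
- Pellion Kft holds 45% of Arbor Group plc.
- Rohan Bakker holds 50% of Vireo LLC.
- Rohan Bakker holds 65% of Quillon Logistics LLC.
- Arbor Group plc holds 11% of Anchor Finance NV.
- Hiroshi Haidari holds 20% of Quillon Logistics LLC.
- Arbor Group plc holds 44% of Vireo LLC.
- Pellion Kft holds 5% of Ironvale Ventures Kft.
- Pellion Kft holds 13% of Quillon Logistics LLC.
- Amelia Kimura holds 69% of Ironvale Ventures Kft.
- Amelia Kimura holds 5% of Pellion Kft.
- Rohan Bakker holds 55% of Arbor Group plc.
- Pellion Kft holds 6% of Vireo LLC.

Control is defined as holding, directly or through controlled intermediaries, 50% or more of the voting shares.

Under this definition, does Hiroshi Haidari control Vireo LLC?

Hiroshi holds 80% of Pellion, so Hiroshi controls Pellion.
In Vireo, Hiroshi's side holds only 6%, not ≥ 50%.
So Hiroshi does not control Vireo.

No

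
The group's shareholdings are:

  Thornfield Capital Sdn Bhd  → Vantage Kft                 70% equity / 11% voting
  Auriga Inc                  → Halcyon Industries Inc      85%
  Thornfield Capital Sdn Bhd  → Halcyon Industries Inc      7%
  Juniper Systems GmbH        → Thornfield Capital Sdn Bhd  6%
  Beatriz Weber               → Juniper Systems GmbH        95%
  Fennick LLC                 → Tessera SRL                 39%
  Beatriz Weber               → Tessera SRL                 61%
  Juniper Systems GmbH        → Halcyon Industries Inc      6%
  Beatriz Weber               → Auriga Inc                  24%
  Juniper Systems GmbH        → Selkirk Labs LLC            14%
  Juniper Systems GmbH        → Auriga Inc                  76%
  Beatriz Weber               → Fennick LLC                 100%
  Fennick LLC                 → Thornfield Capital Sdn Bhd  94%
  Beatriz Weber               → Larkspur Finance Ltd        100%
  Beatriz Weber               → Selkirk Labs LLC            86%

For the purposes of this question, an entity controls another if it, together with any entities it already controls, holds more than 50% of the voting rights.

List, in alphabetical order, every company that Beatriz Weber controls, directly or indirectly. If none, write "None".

Auriga Inc, Fennick LLC, Halcyon Industries Inc, Juniper Systems GmbH, Larkspur Finance Ltd, Selkirk Labs LLC, Tessera SRL, Thornfield Capital Sdn Bhd

Beatriz holds 100% of Larkspur, so Beatriz controls Larkspur.
Beatriz holds 95% of Juniper, so Beatriz controls Juniper.
Beatriz holds 100% of Fennick, so Beatriz controls Fennick.
Beatriz and Fennick together hold 61% + 39% = 100% of Tessera, so Beatriz controls Tessera.
Juniper and Fennick together hold 6% + 94% = 100% of Thornfield, so Beatriz controls Thornfield.
Juniper and Beatriz together hold 76% + 24% = 100% of Auriga, so Beatriz controls Auriga.
Auriga and Thornfield and Juniper together hold 85% + 7% + 6% = 98% of Halcyon, so Beatriz controls Halcyon.
Juniper and Beatriz together hold 14% + 86% = 100% of Selkirk, so Beatriz controls Selkirk.
No other company's threshold is met.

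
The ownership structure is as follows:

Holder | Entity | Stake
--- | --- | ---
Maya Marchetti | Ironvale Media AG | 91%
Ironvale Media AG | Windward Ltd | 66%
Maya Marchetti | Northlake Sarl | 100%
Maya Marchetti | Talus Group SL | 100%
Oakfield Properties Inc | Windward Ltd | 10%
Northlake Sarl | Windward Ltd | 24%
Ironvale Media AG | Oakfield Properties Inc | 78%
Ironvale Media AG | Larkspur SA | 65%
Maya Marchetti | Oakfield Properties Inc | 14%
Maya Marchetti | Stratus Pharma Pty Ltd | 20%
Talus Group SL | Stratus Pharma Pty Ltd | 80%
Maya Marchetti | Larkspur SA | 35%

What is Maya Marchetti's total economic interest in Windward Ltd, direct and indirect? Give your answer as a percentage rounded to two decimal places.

Maya reaches Windward along 4 paths.
Via Northlake: 100% × 24% = 24%.
Via Ironvale: 91% × 66% = 60.06%.
Via Ironvale → Oakfield: 91% × 78% × 10% = 7.098%.
Via Oakfield: 14% × 10% = 1.4%.
Total: 24% + 60.06% + 7.098% + 1.4% = 92.558%.
Rounded: 92.56%.

92.56%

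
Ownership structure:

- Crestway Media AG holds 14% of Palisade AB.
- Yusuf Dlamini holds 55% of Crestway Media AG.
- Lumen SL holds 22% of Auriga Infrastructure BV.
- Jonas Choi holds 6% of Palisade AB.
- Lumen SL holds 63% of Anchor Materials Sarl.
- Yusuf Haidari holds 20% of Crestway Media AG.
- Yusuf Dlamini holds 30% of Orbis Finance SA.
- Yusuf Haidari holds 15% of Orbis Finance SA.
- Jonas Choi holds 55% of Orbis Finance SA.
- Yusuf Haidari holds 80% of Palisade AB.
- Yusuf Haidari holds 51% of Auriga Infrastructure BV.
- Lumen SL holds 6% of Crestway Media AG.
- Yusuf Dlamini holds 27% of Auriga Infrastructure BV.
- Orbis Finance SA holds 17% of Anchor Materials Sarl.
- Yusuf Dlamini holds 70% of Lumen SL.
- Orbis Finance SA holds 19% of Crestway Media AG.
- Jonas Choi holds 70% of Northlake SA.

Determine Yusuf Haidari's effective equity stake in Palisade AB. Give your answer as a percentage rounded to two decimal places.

83.20%

Yusuf Haidari reaches Palisade along 3 paths.
Via Orbis → Crestway: 15% × 19% × 14% = 0.399%.
Via Crestway: 20% × 14% = 2.8%.
Direct stake: 80% = 80%.
Total: 0.399% + 2.8% + 80% = 83.199%.
Rounded: 83.20%.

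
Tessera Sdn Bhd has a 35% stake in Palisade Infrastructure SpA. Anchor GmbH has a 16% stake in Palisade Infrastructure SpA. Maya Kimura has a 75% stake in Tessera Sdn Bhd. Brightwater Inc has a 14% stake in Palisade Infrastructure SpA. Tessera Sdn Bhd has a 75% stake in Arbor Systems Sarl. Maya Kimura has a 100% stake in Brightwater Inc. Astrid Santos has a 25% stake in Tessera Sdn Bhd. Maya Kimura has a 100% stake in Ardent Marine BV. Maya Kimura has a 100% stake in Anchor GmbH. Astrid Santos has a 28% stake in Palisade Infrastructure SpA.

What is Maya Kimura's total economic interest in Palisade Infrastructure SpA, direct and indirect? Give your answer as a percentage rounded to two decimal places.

56.25%

Maya reaches Palisade along 3 paths.
Via Brightwater: 100% × 14% = 14%.
Via Tessera: 75% × 35% = 26.25%.
Via Anchor: 100% × 16% = 16%.
Total: 14% + 26.25% + 16% = 56.25%.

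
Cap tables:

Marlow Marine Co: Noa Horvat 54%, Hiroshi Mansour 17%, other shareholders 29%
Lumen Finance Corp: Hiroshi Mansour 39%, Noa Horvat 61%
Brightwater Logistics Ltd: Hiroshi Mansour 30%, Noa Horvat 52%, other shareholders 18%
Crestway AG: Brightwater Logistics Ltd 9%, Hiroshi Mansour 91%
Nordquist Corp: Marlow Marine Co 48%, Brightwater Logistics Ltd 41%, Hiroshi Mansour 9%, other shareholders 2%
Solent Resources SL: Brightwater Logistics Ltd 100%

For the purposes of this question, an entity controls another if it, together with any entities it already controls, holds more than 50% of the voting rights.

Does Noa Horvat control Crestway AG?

No

Noa holds 54% of Marlow, so Noa controls Marlow.
Noa holds 61% of Lumen, so Noa controls Lumen.
Noa holds 52% of Brightwater, so Noa controls Brightwater.
Marlow and Brightwater together hold 48% + 41% = 89% of Nordquist, so Noa controls Nordquist.
Brightwater holds 100% of Solent, so Noa controls Solent.
In Crestway, Noa's side holds only 9%, not > 50%.
So Noa does not control Crestway.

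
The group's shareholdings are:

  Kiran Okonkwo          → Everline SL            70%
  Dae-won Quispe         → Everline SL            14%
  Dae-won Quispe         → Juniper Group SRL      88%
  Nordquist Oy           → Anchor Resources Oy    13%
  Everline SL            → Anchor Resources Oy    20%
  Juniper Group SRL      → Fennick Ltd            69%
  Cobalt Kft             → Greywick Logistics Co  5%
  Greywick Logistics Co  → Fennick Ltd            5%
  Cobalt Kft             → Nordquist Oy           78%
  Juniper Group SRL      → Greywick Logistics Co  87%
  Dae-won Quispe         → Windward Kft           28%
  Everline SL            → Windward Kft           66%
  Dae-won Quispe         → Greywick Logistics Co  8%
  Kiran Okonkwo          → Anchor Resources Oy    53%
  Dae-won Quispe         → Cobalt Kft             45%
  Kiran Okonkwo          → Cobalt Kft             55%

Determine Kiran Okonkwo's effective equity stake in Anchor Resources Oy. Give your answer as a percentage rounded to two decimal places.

Kiran reaches Anchor along 3 paths.
Via Everline: 70% × 20% = 14%.
Via Cobalt → Nordquist: 55% × 78% × 13% = 5.577%.
Direct stake: 53% = 53%.
Total: 14% + 5.577% + 53% = 72.577%.
Rounded: 72.58%.

72.58%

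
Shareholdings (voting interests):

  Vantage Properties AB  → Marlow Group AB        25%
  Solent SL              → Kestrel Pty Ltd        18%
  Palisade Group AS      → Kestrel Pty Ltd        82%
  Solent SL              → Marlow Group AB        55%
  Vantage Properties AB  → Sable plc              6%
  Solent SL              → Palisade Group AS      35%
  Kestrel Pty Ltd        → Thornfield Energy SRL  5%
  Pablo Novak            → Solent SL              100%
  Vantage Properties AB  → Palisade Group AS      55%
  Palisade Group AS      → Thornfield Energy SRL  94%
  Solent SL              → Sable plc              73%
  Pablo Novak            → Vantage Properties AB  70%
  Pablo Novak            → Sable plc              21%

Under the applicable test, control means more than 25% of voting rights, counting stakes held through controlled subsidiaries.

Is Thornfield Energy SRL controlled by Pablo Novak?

Yes

Pablo holds 70% of Vantage, so Pablo controls Vantage.
Pablo holds 100% of Solent, so Pablo controls Solent.
Vantage and Solent together hold 55% + 35% = 90% of Palisade, so Pablo controls Palisade.
Palisade and Solent together hold 82% + 18% = 100% of Kestrel, so Pablo controls Kestrel.
Palisade and Kestrel together hold 94% + 5% = 99% of Thornfield, so Pablo controls Thornfield.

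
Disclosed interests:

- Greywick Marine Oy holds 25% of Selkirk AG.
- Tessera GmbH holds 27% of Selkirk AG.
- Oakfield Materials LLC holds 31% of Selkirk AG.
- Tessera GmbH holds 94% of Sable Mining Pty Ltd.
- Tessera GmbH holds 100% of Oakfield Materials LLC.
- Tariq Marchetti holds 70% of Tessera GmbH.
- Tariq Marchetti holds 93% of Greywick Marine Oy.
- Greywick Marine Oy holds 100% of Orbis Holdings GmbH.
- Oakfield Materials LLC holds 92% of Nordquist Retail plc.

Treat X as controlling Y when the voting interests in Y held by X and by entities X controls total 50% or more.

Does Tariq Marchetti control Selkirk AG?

Yes

Tariq holds 70% of Tessera, so Tariq controls Tessera.
Tessera holds 100% of Oakfield, so Tariq controls Oakfield.
Tariq holds 93% of Greywick, so Tariq controls Greywick.
Tessera and Greywick and Oakfield together hold 27% + 25% + 31% = 83% of Selkirk, so Tariq controls Selkirk.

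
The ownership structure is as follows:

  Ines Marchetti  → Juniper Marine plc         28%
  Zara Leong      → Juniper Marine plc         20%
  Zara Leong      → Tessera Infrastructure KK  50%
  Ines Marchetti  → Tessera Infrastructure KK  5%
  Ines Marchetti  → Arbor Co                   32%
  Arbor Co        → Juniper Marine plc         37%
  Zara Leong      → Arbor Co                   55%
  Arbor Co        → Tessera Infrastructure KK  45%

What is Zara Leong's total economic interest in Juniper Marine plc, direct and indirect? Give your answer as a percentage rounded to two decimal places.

Zara reaches Juniper along 2 paths.
Via Arbor: 55% × 37% = 20.35%.
Direct stake: 20% = 20%.
Total: 20.35% + 20% = 40.35%.

40.35%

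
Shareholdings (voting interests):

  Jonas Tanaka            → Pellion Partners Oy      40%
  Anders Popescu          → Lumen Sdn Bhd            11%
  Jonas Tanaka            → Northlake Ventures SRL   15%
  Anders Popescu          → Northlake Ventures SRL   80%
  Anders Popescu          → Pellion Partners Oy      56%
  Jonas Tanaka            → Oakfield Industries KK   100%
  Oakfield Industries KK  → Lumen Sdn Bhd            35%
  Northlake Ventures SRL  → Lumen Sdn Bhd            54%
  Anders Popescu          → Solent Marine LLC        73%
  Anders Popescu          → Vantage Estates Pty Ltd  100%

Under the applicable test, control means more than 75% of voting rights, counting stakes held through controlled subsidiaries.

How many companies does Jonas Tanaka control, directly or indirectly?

Jonas holds 100% of Oakfield, so Jonas controls Oakfield.
No other company's threshold is met.
Jonas controls 1 company.

1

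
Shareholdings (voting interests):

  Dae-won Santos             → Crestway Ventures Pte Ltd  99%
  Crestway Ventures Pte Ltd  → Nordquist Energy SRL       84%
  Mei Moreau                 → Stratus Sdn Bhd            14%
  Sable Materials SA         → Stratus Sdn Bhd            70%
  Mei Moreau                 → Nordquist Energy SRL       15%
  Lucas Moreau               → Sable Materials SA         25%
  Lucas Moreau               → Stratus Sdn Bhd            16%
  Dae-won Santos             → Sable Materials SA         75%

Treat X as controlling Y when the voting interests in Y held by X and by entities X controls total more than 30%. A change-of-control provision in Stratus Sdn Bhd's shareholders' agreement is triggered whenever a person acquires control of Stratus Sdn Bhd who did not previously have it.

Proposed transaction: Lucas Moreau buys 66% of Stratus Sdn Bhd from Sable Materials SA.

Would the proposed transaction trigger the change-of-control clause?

The purchase adds only to Lucas's holdings (Sable's stake shrinks), so Lucas is the only person who could newly come to control Stratus.
Lucas's largest direct stake is 25% in Sable, which does not meet the threshold, so Lucas controls no company.
In Stratus, Lucas's side holds only 16%, not > 30%.
So before the transaction, Lucas does not control Stratus.
After the purchase, Lucas's direct stake in Stratus rises to 16% + 66% = 82%, and Sable's stake falls to 4%.
Lucas holds 82% of Stratus, so Lucas controls Stratus.
Lucas did not control Stratus before and does after, so the clause is triggered.

Yes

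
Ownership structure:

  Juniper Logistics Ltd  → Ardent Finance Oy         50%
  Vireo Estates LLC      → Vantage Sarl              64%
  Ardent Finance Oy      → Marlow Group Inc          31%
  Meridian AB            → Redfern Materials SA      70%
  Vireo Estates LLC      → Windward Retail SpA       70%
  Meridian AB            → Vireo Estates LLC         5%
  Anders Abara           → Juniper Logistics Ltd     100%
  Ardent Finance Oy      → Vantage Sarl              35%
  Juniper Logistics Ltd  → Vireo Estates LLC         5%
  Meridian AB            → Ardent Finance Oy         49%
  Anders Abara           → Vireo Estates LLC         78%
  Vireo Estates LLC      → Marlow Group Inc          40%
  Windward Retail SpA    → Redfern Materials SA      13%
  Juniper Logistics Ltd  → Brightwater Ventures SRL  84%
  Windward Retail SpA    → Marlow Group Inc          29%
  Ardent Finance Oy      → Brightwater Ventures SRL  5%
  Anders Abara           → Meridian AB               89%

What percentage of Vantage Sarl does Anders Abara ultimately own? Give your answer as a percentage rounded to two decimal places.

88.73%

Anders reaches Vantage along 5 paths.
Via Meridian → Ardent: 89% × 49% × 35% = 15.2635%.
Via Juniper → Ardent: 100% × 50% × 35% = 17.5%.
Via Juniper → Vireo: 100% × 5% × 64% = 3.2%.
Via Meridian → Vireo: 89% × 5% × 64% = 2.848%.
Via Vireo: 78% × 64% = 49.92%.
Total: 15.2635% + 17.5% + 3.2% + 2.848% + 49.92% = 88.7315%.
Rounded: 88.73%.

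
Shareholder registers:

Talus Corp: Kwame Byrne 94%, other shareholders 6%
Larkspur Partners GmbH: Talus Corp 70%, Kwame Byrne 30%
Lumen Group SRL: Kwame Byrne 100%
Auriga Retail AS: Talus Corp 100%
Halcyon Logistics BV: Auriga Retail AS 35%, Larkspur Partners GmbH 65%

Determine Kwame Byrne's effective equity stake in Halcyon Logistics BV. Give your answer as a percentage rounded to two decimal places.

Kwame reaches Halcyon along 3 paths.
Via Talus → Auriga: 94% × 100% × 35% = 32.9%.
Via Talus → Larkspur: 94% × 70% × 65% = 42.77%.
Via Larkspur: 30% × 65% = 19.5%.
Total: 32.9% + 42.77% + 19.5% = 95.17%.

95.17%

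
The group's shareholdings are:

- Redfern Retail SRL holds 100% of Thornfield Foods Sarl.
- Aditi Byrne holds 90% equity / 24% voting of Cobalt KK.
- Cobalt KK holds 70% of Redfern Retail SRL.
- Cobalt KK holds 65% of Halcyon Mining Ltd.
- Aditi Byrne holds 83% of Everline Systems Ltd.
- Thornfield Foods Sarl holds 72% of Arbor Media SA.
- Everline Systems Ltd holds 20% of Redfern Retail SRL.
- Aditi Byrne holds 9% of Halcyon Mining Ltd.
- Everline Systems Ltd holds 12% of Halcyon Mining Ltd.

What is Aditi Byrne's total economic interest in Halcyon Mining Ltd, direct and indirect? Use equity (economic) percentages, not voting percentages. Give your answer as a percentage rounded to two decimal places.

Aditi reaches Halcyon along 3 paths.
Via Cobalt: 90% × 65% = 58.5%.
Via Everline: 83% × 12% = 9.96%.
Direct stake: 9% = 9%.
Total: 58.5% + 9.96% + 9% = 77.46%.

77.46%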